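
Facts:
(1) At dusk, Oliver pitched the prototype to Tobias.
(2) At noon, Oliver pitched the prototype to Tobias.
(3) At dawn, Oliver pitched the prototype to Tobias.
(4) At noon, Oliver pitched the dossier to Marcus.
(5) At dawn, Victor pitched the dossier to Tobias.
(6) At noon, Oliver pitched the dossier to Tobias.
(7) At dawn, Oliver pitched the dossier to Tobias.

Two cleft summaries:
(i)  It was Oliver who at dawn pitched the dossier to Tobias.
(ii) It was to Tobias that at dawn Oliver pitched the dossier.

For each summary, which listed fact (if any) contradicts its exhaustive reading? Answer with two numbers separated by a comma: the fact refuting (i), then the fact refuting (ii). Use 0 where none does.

5, 0

(i): focus "Oliver". Looking for thing = the dossier, recipient = Tobias, setting = at dawn with some other agent — fact (5) has Victor there. Refuted.
(ii): focus "Tobias". No fact shares agent = Oliver, thing = the dossier, setting = at dawn with a different recipient. 0.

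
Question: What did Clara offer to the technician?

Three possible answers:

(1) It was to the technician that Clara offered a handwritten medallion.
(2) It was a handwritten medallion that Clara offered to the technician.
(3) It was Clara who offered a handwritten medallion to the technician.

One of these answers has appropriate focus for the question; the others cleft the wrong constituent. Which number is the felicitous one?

The question word "what" targets the direct object.
Option (1) clefts "to the technician" — the recipient, not what was asked.
Option (2) clefts "a handwritten medallion" — that matches what the question asks about.
Option (3) clefts "Clara" — the subject (agent), not what was asked.
So the congruent reply is (2).

2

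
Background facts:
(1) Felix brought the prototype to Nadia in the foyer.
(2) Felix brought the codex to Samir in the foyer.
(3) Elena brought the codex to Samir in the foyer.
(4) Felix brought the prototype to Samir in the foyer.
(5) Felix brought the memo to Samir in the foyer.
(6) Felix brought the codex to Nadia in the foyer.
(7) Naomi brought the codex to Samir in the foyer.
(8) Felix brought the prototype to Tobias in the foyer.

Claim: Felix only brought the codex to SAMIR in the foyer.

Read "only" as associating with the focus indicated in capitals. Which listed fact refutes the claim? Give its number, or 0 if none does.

6

Focus (in capitals) is "Samir" — the recipient. "Only" excludes alternative recipients while holding fixed Felix as agent and the codex as thing and in the foyer as setting.
Fact (6) shares the background but differs in recipient (Nadia) — a counterexample.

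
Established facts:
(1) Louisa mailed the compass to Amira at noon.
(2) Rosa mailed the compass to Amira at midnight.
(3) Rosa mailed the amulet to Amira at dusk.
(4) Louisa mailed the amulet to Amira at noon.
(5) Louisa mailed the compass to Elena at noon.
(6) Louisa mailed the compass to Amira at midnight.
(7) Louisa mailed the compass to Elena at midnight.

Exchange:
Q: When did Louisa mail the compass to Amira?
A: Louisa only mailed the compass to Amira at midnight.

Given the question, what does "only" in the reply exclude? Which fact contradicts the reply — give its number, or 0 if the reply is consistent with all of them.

1

Answering "When did ...?" puts focus on the setting — here, "at midnight".
"Only" then excludes alternative settings while the background — Louisa as agent and the compass as thing and Amira as recipient — is held fixed.
Fact (1) shares the background with a different setting (at noon) — counterexample.
(Fact (7) would refute a reading with focus on the recipient — but that is not what the question asks.)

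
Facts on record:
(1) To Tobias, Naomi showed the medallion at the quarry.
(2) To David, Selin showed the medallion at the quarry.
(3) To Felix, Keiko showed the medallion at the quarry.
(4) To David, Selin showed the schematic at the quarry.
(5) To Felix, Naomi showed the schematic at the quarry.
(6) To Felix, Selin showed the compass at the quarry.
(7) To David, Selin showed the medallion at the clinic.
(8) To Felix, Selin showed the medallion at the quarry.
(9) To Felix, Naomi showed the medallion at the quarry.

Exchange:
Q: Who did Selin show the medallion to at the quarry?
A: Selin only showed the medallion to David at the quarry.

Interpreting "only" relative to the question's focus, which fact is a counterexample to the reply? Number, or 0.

8

Answering "Who did ... to ...?" puts focus on the recipient — here, "David".
"Only" then excludes alternative recipients while the background — Selin as agent and the medallion as thing and at the quarry as setting — is held fixed.
Fact (8) shares the background with a different recipient (Felix) — counterexample.
(Fact (7) would refute a reading with focus on the setting — but that is not what the question asks.)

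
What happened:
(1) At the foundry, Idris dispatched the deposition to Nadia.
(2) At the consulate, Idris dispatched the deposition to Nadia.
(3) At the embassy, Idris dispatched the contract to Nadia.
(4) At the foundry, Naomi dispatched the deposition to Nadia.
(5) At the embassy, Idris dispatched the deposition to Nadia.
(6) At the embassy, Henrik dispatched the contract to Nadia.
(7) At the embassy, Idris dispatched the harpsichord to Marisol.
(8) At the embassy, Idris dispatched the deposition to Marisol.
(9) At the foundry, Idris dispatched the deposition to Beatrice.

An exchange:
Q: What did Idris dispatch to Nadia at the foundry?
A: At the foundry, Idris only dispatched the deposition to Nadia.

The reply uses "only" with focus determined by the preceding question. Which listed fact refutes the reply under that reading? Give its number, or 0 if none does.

Answering "What did ...?" puts focus on the thing — here, "the deposition".
"Only" then excludes alternative things while the background — same agent, recipient, setting (Idris / Nadia / at the foundry) — is held fixed.
No fact keeps same agent, recipient, setting (Idris / Nadia / at the foundry) while changing the thing; every other fact differs on something backgrounded. The reply stands.
(Fact (9) would refute a reading with focus on the recipient — but that is not what the question asks.)

0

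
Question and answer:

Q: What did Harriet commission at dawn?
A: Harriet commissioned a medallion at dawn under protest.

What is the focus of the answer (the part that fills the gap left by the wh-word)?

The wh-word "what" asks about the direct object.
In the answer, "Harriet" and "at dawn" are given — repeated from the question.
"under protest" is also new, but it specifies the manner, which is not what the question asks about — so it is not the focus.
The constituent filling the direct object gap is "a medallion"; that is the focus.

a medallion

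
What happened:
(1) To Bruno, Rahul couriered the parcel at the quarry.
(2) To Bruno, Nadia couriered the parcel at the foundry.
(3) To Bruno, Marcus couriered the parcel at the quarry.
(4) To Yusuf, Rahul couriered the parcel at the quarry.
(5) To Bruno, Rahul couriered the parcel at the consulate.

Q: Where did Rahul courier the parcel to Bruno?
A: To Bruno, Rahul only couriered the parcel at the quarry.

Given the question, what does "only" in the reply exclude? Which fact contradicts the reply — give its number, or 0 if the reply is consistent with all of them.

5

The question "Where did ...?" targets the setting, so in the reply the focus falls on "at the quarry".
So "only" ranges over settings; the rest (Rahul as agent and the parcel as thing and Bruno as recipient) is presupposed.
Fact (5) keeps Rahul as agent and the parcel as thing and Bruno as recipient but has setting = at the consulate; that refutes the reply.
(Fact (4) would refute a reading with focus on the recipient — but that is not what the question asks.)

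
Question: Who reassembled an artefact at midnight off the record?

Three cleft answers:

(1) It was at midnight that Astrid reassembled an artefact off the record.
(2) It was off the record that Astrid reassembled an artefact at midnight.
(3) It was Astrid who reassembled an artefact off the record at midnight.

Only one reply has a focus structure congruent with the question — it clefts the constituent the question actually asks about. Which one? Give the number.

The question word "who" targets the subject (agent).
Option (1) clefts "at midnight" — the time, not what was asked.
Option (2) clefts "off the record" — the manner, not what was asked.
Option (3) clefts "Astrid" — that matches what the question asks about.
So the congruent reply is (3).

3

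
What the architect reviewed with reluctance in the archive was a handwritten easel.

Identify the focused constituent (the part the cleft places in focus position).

In a pseudo-cleft "What ... was X", the post-copular constituent X is the focus.
Here the focus is "a handwritten easel". The backgrounded (presupposed) material includes "the architect", "with reluctance" and "in the archive".

a handwritten easel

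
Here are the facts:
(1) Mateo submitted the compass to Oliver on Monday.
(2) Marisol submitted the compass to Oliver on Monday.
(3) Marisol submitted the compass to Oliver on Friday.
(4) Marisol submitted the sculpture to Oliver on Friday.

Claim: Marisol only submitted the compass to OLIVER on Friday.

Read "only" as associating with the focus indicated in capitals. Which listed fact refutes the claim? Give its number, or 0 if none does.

The capitals mark "Oliver" as focus. So "only" rules out other recipients, with the rest (agent = Marisol, thing = the compass, setting = on Friday) as background.
No fact matches agent = Marisol, thing = the compass, setting = on Friday with a different recipient — every other fact differs on at least one backgrounded slot. So no fact refutes it.

0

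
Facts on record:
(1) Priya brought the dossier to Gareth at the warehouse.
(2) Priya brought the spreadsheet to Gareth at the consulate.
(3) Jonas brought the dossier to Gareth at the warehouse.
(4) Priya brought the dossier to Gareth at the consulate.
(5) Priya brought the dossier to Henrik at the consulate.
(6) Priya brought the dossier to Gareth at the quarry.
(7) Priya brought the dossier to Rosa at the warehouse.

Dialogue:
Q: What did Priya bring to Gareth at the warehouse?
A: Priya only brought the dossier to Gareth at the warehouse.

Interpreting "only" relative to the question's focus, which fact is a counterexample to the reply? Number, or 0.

0

The question "What did ...?" targets the thing, so in the reply the focus falls on "the dossier".
So "only" ranges over things; the rest (Priya as agent and Gareth as recipient and at the warehouse as setting) is presupposed.
No fact keeps Priya as agent and Gareth as recipient and at the warehouse as setting while changing the thing; every other fact differs on something backgrounded. The reply stands.
(Fact (4) would refute a reading with focus on the setting — but that is not what the question asks.)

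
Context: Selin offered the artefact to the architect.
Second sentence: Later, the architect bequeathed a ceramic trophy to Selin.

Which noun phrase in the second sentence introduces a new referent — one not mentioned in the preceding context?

"the architect" and "Selin" in the second sentence are given — already mentioned in the context.
"a ceramic trophy" has no antecedent in the context; it is discourse-new (the indefinite article also signals a new referent).

a ceramic trophy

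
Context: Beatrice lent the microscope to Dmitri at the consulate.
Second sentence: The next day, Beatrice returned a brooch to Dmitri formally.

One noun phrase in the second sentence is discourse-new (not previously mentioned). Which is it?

"Beatrice" and "Dmitri" in the second sentence are given — already mentioned in the context.
"a brooch" has no antecedent in the context; it is discourse-new (the indefinite article also signals a new referent).

a brooch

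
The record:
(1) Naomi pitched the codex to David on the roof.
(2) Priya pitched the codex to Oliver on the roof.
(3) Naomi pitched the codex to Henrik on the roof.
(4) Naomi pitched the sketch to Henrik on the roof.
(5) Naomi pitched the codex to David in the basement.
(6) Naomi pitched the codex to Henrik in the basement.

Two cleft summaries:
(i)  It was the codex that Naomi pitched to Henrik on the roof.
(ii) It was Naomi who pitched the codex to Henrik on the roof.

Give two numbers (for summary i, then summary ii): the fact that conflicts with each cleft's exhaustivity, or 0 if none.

(i): focus "the codex". Looking for Naomi as agent and Henrik as recipient and on the roof as setting with some other thing — fact (4) has the sketch there. Refuted.
(ii): focus "Naomi". No fact shares the codex as thing and Henrik as recipient and on the roof as setting with a different agent. 0.

4, 0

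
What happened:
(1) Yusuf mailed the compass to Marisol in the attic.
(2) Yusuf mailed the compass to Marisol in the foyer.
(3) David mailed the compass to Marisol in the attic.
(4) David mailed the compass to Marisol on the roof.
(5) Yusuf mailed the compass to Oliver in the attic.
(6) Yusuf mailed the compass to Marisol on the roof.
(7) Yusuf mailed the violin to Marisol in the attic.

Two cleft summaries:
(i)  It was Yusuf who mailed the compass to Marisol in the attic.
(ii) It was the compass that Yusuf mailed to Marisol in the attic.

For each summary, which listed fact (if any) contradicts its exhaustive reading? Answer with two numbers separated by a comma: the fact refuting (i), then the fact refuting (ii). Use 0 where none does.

Summary (i) focuses "Yusuf" (the agent); background the compass as thing and Marisol as recipient and in the attic as setting. Fact (3) matches that background with agent = David — refutes (i).
Summary (ii) focuses "the compass" (the thing); background Yusuf as agent and Marisol as recipient and in the attic as setting. Fact (7) matches that background with thing = the violin — refutes (ii).

3, 7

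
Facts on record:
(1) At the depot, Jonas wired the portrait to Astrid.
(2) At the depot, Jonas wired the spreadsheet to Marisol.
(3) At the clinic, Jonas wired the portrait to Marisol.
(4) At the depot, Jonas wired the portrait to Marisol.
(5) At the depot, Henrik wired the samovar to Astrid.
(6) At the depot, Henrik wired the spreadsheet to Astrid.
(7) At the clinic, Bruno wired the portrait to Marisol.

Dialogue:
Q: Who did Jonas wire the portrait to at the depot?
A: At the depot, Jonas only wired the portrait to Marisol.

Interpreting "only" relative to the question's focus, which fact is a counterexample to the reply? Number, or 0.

1

Answering "Who did ... to ...?" puts focus on the recipient — here, "Marisol".
So "only" ranges over recipients; the rest (Jonas as agent and the portrait as thing and at the depot as setting) is presupposed.
Fact (1) shares the background with a different recipient (Astrid) — counterexample.
(Fact (2) would refute a reading with focus on the thing — but that is not what the question asks.)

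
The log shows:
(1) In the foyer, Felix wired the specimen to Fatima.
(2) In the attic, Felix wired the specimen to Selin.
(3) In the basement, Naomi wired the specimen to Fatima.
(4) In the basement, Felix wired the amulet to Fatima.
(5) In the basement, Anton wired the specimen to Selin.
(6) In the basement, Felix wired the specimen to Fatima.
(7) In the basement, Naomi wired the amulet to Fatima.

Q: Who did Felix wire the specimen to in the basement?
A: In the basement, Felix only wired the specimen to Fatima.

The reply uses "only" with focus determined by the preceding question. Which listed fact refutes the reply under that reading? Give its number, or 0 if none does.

The question "Who did ... to ...?" targets the recipient, so in the reply the focus falls on "Fatima".
"Only" then excludes alternative recipients while the background — Felix as agent and the specimen as thing and in the basement as setting — is held fixed.
No fact keeps Felix as agent and the specimen as thing and in the basement as setting while changing the recipient; every other fact differs on something backgrounded. The reply stands.
(Fact (4) would refute a reading with focus on the thing — but that is not what the question asks.)

0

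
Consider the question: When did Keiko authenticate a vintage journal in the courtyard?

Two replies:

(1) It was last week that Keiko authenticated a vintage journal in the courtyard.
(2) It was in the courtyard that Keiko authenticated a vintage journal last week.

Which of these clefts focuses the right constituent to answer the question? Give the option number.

The question word "when" targets the time.
Option (1) clefts "last week" — that matches what the question asks about.
Option (2) clefts "in the courtyard" — the location, not what was asked.
So the congruent reply is (1).

1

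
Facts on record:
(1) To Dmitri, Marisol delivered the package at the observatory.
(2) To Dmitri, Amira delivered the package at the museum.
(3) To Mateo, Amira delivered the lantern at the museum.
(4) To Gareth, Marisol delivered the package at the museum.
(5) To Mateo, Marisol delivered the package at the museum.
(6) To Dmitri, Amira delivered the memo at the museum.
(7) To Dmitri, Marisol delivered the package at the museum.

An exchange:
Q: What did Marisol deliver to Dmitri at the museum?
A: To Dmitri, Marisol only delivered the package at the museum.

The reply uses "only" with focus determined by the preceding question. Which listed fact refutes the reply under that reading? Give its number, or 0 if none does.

Answering "What did ...?" puts focus on the thing — here, "the package".
"Only" then excludes alternative things while the background — Marisol as agent and Dmitri as recipient and at the museum as setting — is held fixed.
No fact keeps Marisol as agent and Dmitri as recipient and at the museum as setting while changing the thing; every other fact differs on something backgrounded. The reply stands.
(Fact (1) would refute a reading with focus on the setting — but that is not what the question asks.)

0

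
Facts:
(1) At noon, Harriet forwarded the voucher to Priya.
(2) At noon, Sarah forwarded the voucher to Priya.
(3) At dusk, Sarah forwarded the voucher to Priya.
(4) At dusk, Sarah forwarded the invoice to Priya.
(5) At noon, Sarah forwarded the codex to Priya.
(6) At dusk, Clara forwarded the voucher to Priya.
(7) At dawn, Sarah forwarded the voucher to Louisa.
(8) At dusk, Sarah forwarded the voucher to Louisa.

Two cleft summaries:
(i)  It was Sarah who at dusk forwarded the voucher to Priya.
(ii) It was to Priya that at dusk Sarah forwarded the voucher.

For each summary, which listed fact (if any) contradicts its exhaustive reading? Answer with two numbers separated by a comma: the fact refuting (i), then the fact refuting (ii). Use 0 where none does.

6, 8

Summary (i) focuses "Sarah" (the agent); background same thing, recipient, setting (the voucher / Priya / at dusk). Fact (6) matches that background with agent = Clara — refutes (i).
Summary (ii) focuses "Priya" (the recipient); background same agent, thing, setting (Sarah / the voucher / at dusk). Fact (8) matches that background with recipient = Louisa — refutes (ii).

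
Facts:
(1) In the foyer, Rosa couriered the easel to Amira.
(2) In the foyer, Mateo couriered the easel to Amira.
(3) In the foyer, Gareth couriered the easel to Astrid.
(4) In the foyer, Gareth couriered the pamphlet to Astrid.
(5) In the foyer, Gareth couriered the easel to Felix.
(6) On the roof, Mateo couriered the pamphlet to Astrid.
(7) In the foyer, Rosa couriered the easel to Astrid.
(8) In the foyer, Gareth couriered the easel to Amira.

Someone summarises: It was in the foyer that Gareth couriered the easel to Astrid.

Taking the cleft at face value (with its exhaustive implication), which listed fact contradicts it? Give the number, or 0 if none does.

The cleft puts "in the foyer" in focus and presupposes the open proposition with same agent, thing, recipient (Gareth / the easel / Astrid).
Exhaustivity: in the foyer is the only setting satisfying that background.
Every other fact differs from the presupposition on some backgrounded slot, so none challenges the exhaustivity.

0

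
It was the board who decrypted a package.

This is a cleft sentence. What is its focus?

In an it-cleft "It was X that/who ...", the clefted constituent X is the focus; the that/who-clause expresses the presupposed open proposition.
Here the focus is "the board". The backgrounded (presupposed) material includes "a package".

the board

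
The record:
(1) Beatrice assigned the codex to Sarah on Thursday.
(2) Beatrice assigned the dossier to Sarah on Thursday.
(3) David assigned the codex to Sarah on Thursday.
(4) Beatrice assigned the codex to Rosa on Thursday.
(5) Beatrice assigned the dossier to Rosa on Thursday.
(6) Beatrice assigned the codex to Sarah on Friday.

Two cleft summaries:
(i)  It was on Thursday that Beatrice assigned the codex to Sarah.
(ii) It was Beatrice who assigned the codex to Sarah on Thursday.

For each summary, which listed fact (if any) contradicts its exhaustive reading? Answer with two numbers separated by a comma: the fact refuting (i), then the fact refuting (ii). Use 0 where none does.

6, 3

(i): focus "on Thursday". Looking for agent = Beatrice, thing = the codex, recipient = Sarah with some other setting — fact (6) has on Friday there. Refuted.
(ii): focus "Beatrice". Looking for thing = the codex, recipient = Sarah, setting = on Thursday with some other agent — fact (3) has David there. Refuted.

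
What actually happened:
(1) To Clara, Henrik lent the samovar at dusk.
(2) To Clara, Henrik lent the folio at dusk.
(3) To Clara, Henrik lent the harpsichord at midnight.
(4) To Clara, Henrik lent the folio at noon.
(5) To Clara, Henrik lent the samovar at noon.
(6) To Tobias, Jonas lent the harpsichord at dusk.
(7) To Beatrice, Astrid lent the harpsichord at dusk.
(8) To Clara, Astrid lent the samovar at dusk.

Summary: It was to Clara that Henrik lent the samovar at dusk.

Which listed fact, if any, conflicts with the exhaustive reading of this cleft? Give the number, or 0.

Focus of the cleft: "Clara" (the recipient). Presupposed background: agent = Henrik, thing = the samovar, setting = at dusk.
The exhaustive reading says no other recipient fits that background.
Every other fact differs from the presupposition on some backgrounded slot, so none challenges the exhaustivity.

0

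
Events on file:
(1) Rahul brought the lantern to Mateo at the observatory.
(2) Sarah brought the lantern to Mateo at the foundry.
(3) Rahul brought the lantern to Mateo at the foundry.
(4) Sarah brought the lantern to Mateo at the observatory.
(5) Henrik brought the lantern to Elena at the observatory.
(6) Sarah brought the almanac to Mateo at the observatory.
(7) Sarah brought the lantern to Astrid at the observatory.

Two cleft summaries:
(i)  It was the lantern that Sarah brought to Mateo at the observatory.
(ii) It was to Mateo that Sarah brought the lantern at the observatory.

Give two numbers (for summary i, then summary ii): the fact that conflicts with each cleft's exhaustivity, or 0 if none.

(i): focus "the lantern". Looking for same agent, recipient, setting (Sarah / Mateo / at the observatory) with some other thing — fact (6) has the almanac there. Refuted.
(ii): focus "Mateo". Looking for same agent, thing, setting (Sarah / the lantern / at the observatory) with some other recipient — fact (7) has Astrid there. Refuted.

6, 7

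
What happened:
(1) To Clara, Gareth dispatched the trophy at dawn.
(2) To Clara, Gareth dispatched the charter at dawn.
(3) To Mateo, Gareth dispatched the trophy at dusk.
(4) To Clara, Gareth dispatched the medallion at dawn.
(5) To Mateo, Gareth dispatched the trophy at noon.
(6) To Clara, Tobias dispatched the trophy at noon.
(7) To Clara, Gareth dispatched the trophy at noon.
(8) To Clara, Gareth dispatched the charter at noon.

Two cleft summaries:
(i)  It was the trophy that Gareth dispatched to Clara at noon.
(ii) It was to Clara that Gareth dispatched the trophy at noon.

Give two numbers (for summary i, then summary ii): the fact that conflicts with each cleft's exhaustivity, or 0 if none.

(i): focus "the trophy". Looking for same agent, recipient, setting (Gareth / Clara / at noon) with some other thing — fact (8) has the charter there. Refuted.
(ii): focus "Clara". Looking for same agent, thing, setting (Gareth / the trophy / at noon) with some other recipient — fact (5) has Mateo there. Refuted.

8, 5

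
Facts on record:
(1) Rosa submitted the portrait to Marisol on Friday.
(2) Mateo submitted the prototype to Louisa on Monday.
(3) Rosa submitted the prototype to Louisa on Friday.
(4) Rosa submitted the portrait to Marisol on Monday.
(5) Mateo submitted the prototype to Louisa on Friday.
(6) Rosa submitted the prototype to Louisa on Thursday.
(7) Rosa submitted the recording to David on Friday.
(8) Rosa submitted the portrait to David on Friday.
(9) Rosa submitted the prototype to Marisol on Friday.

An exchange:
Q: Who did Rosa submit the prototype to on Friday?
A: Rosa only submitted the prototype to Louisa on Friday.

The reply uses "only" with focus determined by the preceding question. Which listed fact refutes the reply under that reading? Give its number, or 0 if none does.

9

The question "Who did ... to ...?" targets the recipient, so in the reply the focus falls on "Louisa".
"Only" then excludes alternative recipients while the background — same agent, thing, setting (Rosa / the prototype / on Friday) — is held fixed.
Fact (9) keeps same agent, thing, setting (Rosa / the prototype / on Friday) but has recipient = Marisol; that refutes the reply.
(Fact (6) would refute a reading with focus on the setting — but that is not what the question asks.)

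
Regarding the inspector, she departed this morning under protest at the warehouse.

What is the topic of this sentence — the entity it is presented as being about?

The construction explicitly marks "the inspector" as what the sentence is about — the topic.
The remainder of the clause is the comment (what is said about the topic).

the inspector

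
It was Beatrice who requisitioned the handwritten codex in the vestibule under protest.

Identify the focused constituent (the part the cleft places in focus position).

Beatrice

In an it-cleft "It was X that/who ...", the clefted constituent X is the focus; the that/who-clause expresses the presupposed open proposition.
Here the focus is "Beatrice". The backgrounded (presupposed) material includes "the handwritten codex", "under protest" and "in the vestibule".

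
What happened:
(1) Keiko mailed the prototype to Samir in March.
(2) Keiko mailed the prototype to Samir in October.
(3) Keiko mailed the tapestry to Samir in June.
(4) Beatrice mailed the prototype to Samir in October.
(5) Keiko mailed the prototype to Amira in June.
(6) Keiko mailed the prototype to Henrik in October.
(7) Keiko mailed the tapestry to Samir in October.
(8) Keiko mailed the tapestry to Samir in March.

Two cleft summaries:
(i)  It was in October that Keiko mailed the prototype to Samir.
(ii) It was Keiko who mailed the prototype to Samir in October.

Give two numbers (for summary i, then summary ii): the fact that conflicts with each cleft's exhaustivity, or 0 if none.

1, 4

Summary (i) focuses "in October" (the setting); background same agent, thing, recipient (Keiko / the prototype / Samir). Fact (1) matches that background with setting = in March — refutes (i).
Summary (ii) focuses "Keiko" (the agent); background same thing, recipient, setting (the prototype / Samir / in October). Fact (4) matches that background with agent = Beatrice — refutes (ii).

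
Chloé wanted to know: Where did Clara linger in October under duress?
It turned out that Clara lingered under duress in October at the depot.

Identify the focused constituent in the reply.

The wh-word "where" asks about the location.
In the answer, "Clara", "under duress" and "in October" are given — repeated from the question.
The constituent filling the location gap is "at the depot"; that is the focus and would carry nuclear stress.

at the depot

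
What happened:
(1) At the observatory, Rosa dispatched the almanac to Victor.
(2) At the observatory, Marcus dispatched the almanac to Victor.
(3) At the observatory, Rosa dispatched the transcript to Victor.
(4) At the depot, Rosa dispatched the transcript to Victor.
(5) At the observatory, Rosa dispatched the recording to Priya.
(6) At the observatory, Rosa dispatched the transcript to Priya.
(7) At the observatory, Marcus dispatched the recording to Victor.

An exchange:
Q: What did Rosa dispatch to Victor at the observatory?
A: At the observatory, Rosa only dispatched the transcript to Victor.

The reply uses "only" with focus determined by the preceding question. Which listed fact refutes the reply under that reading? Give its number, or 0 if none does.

1

Answering "What did ...?" puts focus on the thing — here, "the transcript".
"Only" then excludes alternative things while the background — same agent, recipient, setting (Rosa / Victor / at the observatory) — is held fixed.
Fact (1) shares the background with a different thing (the almanac) — counterexample.
(Fact (4) would refute a reading with focus on the setting — but that is not what the question asks.)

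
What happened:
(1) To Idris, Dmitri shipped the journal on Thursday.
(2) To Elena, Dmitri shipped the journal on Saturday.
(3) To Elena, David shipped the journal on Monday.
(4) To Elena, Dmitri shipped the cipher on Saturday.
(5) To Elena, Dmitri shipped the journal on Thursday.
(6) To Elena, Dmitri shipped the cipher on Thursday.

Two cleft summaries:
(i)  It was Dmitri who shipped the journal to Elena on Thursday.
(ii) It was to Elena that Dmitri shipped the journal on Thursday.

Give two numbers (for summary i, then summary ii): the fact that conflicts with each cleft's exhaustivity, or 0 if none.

0, 1

(i): focus "Dmitri". No fact shares same thing, recipient, setting (the journal / Elena / on Thursday) with a different agent. 0.
(ii): focus "Elena". Looking for same agent, thing, setting (Dmitri / the journal / on Thursday) with some other recipient — fact (1) has Idris there. Refuted.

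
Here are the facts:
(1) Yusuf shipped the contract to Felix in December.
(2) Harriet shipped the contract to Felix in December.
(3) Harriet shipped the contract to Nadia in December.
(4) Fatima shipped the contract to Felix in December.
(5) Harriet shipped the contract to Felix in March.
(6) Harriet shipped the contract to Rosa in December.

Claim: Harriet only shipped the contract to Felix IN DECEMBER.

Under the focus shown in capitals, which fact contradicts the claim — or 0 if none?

5

The capitals mark "in December" as focus. So "only" rules out other settings, with the rest (Harriet as agent and the contract as thing and Felix as recipient) as background.
Fact (5) matches on Harriet as agent and the contract as thing and Felix as recipient, but has setting = in March instead. That refutes the claim.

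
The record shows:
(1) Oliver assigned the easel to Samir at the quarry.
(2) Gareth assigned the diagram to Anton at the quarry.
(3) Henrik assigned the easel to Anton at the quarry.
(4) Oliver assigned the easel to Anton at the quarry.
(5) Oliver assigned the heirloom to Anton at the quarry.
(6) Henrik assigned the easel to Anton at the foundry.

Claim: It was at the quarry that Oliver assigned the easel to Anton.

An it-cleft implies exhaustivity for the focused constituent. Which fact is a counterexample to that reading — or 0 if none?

0

Focus of the cleft: "at the quarry" (the setting). Presupposed background: same agent, thing, recipient (Oliver / the easel / Anton).
Exhaustivity: at the quarry is the only setting satisfying that background.
No listed fact matches the background with a different setting. Exhaustivity holds.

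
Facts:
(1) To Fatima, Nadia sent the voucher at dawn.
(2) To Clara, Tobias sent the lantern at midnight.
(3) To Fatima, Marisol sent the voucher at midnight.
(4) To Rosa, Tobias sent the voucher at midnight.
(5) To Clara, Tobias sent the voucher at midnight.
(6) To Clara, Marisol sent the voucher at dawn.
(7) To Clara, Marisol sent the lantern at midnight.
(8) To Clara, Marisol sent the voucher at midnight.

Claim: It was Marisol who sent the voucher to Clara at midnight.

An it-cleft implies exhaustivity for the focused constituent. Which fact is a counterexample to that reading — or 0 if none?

5

The cleft puts "Marisol" in focus and presupposes the open proposition with the voucher as thing and Clara as recipient and at midnight as setting.
Exhaustivity: Marisol is the only agent satisfying that background.
Fact (5) shares the background but with agent = Tobias; exhaustivity is violated.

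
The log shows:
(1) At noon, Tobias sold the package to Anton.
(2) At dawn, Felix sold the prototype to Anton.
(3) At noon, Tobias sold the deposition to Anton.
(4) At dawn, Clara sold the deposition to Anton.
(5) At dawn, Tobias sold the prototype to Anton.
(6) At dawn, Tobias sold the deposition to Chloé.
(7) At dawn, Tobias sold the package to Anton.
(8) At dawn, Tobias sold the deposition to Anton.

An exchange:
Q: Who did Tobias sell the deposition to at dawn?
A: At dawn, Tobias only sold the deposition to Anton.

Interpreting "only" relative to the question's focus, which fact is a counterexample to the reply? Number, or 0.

6

Answering "Who did ... to ...?" puts focus on the recipient — here, "Anton".
"Only" then excludes alternative recipients while the background — same agent, thing, setting (Tobias / the deposition / at dawn) — is held fixed.
Fact (6) keeps same agent, thing, setting (Tobias / the deposition / at dawn) but has recipient = Chloé; that refutes the reply.
(Fact (5) would refute a reading with focus on the thing — but that is not what the question asks.)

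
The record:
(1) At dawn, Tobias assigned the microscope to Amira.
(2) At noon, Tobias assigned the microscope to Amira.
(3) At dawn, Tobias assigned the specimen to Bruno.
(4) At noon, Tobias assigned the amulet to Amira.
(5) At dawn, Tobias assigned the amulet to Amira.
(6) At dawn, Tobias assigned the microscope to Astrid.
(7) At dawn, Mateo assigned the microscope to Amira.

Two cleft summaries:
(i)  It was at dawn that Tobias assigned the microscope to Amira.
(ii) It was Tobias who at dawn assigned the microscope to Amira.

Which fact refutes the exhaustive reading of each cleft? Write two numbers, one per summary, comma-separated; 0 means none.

2, 7

Summary (i) focuses "at dawn" (the setting); background agent = Tobias, thing = the microscope, recipient = Amira. Fact (2) matches that background with setting = at noon — refutes (i).
Summary (ii) focuses "Tobias" (the agent); background thing = the microscope, recipient = Amira, setting = at dawn. Fact (7) matches that background with agent = Mateo — refutes (ii).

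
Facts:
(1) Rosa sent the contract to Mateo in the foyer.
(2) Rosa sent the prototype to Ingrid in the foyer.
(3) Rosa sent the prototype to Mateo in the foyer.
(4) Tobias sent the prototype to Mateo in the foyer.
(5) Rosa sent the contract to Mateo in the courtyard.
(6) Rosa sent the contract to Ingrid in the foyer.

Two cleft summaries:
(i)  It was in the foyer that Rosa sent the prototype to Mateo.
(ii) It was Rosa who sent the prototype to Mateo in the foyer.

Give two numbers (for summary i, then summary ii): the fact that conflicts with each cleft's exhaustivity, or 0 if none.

(i): focus "in the foyer". No fact shares Rosa as agent and the prototype as thing and Mateo as recipient with a different setting. 0.
(ii): focus "Rosa". Looking for the prototype as thing and Mateo as recipient and in the foyer as setting with some other agent — fact (4) has Tobias there. Refuted.

0, 4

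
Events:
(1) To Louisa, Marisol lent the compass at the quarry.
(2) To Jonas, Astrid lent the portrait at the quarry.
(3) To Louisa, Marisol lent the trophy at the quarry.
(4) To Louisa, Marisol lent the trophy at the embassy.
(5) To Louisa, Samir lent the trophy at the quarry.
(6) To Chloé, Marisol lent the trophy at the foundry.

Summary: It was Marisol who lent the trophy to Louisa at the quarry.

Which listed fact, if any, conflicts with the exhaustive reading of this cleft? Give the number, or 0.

5

The cleft puts "Marisol" in focus and presupposes the open proposition with thing = the trophy, recipient = Louisa, setting = at the quarry.
The exhaustive reading says no other agent fits that background.
Fact (5) shares the background but with agent = Samir; exhaustivity is violated.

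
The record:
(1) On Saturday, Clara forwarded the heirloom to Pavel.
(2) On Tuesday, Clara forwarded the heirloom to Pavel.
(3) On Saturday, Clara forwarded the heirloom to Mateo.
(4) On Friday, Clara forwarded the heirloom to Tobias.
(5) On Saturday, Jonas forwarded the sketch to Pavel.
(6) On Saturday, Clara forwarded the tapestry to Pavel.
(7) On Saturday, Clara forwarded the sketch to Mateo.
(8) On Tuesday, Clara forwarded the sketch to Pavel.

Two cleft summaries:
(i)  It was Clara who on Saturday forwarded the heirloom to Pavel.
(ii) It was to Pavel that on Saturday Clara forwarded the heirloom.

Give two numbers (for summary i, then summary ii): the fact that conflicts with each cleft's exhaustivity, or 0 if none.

0, 3

Summary (i) focuses "Clara" (the agent); background same thing, recipient, setting (the heirloom / Pavel / on Saturday). No fact matches that background with a different agent, so 0.
Summary (ii) focuses "Pavel" (the recipient); background same agent, thing, setting (Clara / the heirloom / on Saturday). Fact (3) matches that background with recipient = Mateo — refutes (ii).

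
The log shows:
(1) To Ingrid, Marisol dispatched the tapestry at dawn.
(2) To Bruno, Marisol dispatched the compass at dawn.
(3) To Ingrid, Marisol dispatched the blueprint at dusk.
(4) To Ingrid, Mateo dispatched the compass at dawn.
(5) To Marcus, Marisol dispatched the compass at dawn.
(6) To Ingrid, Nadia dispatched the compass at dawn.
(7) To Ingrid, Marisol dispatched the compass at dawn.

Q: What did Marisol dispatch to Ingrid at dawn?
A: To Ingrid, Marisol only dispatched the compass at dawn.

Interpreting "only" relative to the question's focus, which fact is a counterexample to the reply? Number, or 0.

The question "What did ...?" targets the thing, so in the reply the focus falls on "the compass".
So "only" ranges over things; the rest (Marisol as agent and Ingrid as recipient and at dawn as setting) is presupposed.
Fact (1) keeps Marisol as agent and Ingrid as recipient and at dawn as setting but has thing = the tapestry; that refutes the reply.
(Fact (2) would refute a reading with focus on the recipient — but that is not what the question asks.)

1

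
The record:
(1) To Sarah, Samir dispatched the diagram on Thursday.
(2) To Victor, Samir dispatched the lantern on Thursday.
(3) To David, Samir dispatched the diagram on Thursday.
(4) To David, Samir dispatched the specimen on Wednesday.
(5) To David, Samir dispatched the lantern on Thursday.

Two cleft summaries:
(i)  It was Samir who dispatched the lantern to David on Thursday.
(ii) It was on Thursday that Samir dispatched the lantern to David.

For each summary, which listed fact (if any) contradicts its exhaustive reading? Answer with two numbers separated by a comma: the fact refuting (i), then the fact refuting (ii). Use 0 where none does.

0, 0

Summary (i) focuses "Samir" (the agent); background same thing, recipient, setting (the lantern / David / on Thursday). No fact matches that background with a different agent, so 0.
Summary (ii) focuses "on Thursday" (the setting); background same agent, thing, recipient (Samir / the lantern / David). No fact matches that background with a different setting, so 0.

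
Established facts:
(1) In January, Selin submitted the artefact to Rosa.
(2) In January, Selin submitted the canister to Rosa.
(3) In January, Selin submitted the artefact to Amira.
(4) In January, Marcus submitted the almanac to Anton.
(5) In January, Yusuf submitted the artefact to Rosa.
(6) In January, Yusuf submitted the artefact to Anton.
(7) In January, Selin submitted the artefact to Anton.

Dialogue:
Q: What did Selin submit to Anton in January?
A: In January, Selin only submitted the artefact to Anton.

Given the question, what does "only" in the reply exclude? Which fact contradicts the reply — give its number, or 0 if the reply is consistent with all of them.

Answering "What did ...?" puts focus on the thing — here, "the artefact".
So "only" ranges over things; the rest (same agent, recipient, setting (Selin / Anton / in January)) is presupposed.
No listed fact shares that background with another thing. Nothing contradicts the reply.
(Fact (1) would refute a reading with focus on the recipient — but that is not what the question asks.)

0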